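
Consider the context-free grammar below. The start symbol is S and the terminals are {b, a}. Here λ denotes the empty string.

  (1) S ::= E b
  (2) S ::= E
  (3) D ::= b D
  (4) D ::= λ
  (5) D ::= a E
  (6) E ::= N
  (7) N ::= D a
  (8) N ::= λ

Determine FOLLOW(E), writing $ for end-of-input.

FIRST(D) = {λ, a, b}
FIRST(N) = {λ, a, b}  (via D a)
FIRST(E) = {λ, a, b}  (via N)
FIRST(S) = {λ, a, b}  (via E b, E)
FOLLOW(S) includes $ since S is the start symbol.
FOLLOW(S): S appears on no right-hand side. Thus FOLLOW(S) = {$}.
FOLLOW(D): in D::=b D, the suffix after D is empty (adds nothing new); in N::=D a, D is followed by a with FIRST {a}. Thus FOLLOW(D) = {a}.
FOLLOW(E): in S::=E b, E is followed by b with FIRST {b}; in S::=E, the suffix after E is empty, so FOLLOW(E) ⊇ FOLLOW(S) = {$}; in D::=a E, the suffix after E is empty, so FOLLOW(E) ⊇ FOLLOW(D) = {a}. Thus FOLLOW(E) = {$, a, b}.
FOLLOW(N): in E::=N, the suffix after N is empty, so FOLLOW(N) ⊇ FOLLOW(E) = {$, a, b}. Thus FOLLOW(N) = {$, a, b}.

{$, a, b}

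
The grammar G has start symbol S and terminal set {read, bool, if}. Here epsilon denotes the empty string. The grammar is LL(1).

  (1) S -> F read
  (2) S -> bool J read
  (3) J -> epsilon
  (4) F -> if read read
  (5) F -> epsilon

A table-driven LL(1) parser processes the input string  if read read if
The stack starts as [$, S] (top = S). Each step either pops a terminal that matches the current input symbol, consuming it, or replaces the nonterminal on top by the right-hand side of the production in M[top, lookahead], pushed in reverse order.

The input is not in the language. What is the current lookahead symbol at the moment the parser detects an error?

if

     Stack                Input              Action
  1  $ S                  if read read if $  expand S -> F read
  2  $ read F             if read read if $  expand F -> if read read
  3  $ read read read if  if read read if $  match if
  4  $ read read read     read read if $     match read
  5  $ read read          read if $          match read
  6  $ read               if $               error: top is terminal read but lookahead is if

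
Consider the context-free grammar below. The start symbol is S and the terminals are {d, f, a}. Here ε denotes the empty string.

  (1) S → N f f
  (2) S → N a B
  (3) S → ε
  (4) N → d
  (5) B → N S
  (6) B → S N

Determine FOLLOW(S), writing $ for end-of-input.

FIRST(N) = {d}
FIRST(S) = {ε, d}  (via N f f, N a B)
FIRST(B) = {d}  (via N S, S N)
FOLLOW(S) includes $ since S is the start symbol.
FOLLOW(S): in B→N S, the suffix after S is empty, so FOLLOW(S) ⊇ FOLLOW(B) = {$, d}; in B→S N, S is followed by N with FIRST {d}. Thus FOLLOW(S) = {$, d}.
FOLLOW(B): in S→N a B, the suffix after B is empty, so FOLLOW(B) ⊇ FOLLOW(S) = {$, d}. Thus FOLLOW(B) = {$, d}.
FOLLOW(N): in S→N f f, N is followed by f f with FIRST {f}; in S→N a B, N is followed by a B with FIRST {a}; in B→N S, N is followed by S with FIRST {ε, d}; in B→N S, the suffix after N is nullable, so FOLLOW(N) ⊇ FOLLOW(B) = {$, d}; in B→S N, the suffix after N is empty, so FOLLOW(N) ⊇ FOLLOW(B) = {$, d}. Thus FOLLOW(N) = {$, a, d, f}.

{$, d}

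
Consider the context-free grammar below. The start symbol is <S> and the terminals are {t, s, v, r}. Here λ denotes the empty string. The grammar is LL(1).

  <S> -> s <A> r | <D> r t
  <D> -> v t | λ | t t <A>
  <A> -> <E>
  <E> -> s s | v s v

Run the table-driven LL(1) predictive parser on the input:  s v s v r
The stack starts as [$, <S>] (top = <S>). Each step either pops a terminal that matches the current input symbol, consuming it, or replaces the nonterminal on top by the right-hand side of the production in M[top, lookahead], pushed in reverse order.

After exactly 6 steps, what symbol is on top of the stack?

v

     Stack      Input        Action
  1  $ <S>      s v s v r $  expand <S> -> s <A> r
  2  $ r <A> s  s v s v r $  match s
  3  $ r <A>    v s v r $    expand <A> -> <E>
  4  $ r <E>    v s v r $    expand <E> -> v s v
  5  $ r v s v  v s v r $    match v
  6  $ r v s    s v r $      match s
Stack after step 6: $ r v (top = v).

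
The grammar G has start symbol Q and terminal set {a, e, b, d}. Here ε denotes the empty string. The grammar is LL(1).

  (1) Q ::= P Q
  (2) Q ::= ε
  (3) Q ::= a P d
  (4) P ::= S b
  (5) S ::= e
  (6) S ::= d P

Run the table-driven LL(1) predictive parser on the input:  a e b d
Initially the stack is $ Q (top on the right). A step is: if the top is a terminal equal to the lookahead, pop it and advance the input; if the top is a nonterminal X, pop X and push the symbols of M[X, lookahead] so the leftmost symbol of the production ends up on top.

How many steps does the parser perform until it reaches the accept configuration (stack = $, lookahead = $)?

step 1: stack=$ Q  input=a e b d $  — expand Q ::= a P d
step 2: stack=$ d P a  input=a e b d $  — match a
step 3: stack=$ d P  input=e b d $  — expand P ::= S b
step 4: stack=$ d b S  input=e b d $  — expand S ::= e
step 5: stack=$ d b e  input=e b d $  — match e
step 6: stack=$ d b  input=b d $  — match b
step 7: stack=$ d  input=d $  — match d
Accept reached after 7 steps.

7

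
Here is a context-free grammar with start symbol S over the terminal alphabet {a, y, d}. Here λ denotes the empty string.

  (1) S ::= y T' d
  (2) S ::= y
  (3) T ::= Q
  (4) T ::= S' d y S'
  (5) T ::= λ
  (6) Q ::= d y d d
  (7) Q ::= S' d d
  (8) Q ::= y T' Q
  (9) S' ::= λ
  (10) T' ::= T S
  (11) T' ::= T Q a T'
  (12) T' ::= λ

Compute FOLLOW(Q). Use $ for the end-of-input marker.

{a, d, y}

FIRST(S) = {y}
FIRST(S') = {λ}
FIRST(Q) = {d, y}  (via S' d d)
FIRST(T) = {λ, d, y}  (via Q, S' d y S')
FIRST(T') = {λ, d, y}  (via T S, T Q a T')
FOLLOW(S) includes $ since S is the start symbol.
FOLLOW(T): in T'::=T S, T is followed by S with FIRST {y}; in T'::=T Q a T', T is followed by Q a T' with FIRST {d, y}. Thus FOLLOW(T) = {d, y}.
FOLLOW(Q): in T::=Q, the suffix after Q is empty, so FOLLOW(Q) ⊇ FOLLOW(T) = {d, y}; in Q::=y T' Q, the suffix after Q is empty (adds nothing new); in T'::=T Q a T', Q is followed by a T' with FIRST {a}. Thus FOLLOW(Q) = {a, d, y}.
FOLLOW(S'): in T::=S' d y S' (occurrence 1), S' is followed by d y S' with FIRST {d}; in T::=S' d y S' (occurrence 2), the suffix after S' is empty, so FOLLOW(S') ⊇ FOLLOW(T) = {d, y}; in Q::=S' d d, S' is followed by d d with FIRST {d}. Thus FOLLOW(S') = {d, y}.
FOLLOW(T'): in S::=y T' d, T' is followed by d with FIRST {d}; in Q::=y T' Q, T' is followed by Q with FIRST {d, y}; in T'::=T Q a T', the suffix after T' is empty (adds nothing new). Thus FOLLOW(T') = {d, y}.
FOLLOW(S): in T'::=T S, the suffix after S is empty, so FOLLOW(S) ⊇ FOLLOW(T') = {d, y}. Thus FOLLOW(S) = {$, d, y}.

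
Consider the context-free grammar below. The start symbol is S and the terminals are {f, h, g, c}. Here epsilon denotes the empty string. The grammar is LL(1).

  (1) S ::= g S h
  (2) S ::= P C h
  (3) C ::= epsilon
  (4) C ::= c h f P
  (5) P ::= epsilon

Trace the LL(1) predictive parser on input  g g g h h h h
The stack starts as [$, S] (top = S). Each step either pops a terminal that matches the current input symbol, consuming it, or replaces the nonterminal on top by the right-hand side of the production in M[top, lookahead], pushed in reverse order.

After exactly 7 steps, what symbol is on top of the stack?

P

     Stack        Input            Action
  1  $ S          g g g h h h h $  expand S ::= g S h
  2  $ h S g      g g g h h h h $  match g
  3  $ h S        g g h h h h $    expand S ::= g S h
  4  $ h h S g    g g h h h h $    match g
  5  $ h h S      g h h h h $      expand S ::= g S h
  6  $ h h h S g  g h h h h $      match g
  7  $ h h h S    h h h h $        expand S ::= P C h
Stack after step 7: $ h h h h C P (top = P).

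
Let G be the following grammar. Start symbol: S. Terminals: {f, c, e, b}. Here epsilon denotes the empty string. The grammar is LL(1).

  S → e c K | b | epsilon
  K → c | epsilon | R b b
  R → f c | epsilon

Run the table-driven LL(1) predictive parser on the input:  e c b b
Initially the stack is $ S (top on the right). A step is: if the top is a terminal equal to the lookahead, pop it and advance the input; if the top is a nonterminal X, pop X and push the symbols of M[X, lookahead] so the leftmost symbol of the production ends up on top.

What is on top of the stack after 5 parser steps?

     Stack    Input      Action
  1  $ S      e c b b $  expand S → e c K
  2  $ K c e  e c b b $  match e
  3  $ K c    c b b $    match c
  4  $ K      b b $      expand K → R b b
  5  $ b b R  b b $      expand R → epsilon
Stack after step 5: $ b b (top = b).

b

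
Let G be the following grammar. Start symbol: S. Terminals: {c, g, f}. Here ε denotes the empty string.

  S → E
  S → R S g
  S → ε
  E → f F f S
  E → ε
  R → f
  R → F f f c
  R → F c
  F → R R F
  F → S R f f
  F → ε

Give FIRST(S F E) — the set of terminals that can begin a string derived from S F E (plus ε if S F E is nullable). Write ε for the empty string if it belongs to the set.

FIRST(E): from E→f F f S we get {f}; from E→ε we get {ε}. So FIRST(E) = {ε, f}.
FIRST(S): from S→E we get {ε, f}; from S→R S g we get {c, f}; from S→ε we get {ε}. So FIRST(S) = {ε, c, f}.
FIRST(R): from R→f we get {f}; from R→F f f c we get {c, f}; from R→F c we get {c, f}. So FIRST(R) = {c, f}.
FIRST(F): from F→R R F we get {c, f}; from F→S R f f we get {c, f}; from F→ε we get {ε}. So FIRST(F) = {ε, c, f}.
FIRST(S F E): take FIRST of each symbol in turn, carrying on past any symbol whose FIRST contains ε; result {ε, c, f}.

{ε, c, f}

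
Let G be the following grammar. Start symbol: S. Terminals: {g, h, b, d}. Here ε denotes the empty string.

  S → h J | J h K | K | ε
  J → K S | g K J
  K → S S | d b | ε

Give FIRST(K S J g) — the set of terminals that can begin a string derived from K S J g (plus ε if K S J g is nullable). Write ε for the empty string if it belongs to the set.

FIRST(S): from S→h J we get {h}; from S→J h K we get {d, g, h}; from S→K we get {ε, d, g, h}; from S→ε we get {ε}. So FIRST(S) = {ε, d, g, h}.
FIRST(K): from K→S S we get {ε, d, g, h}; from K→d b we get {d}; from K→ε we get {ε}. So FIRST(K) = {ε, d, g, h}.
FIRST(J): from J→K S we get {ε, d, g, h}; from J→g K J we get {g}. So FIRST(J) = {ε, d, g, h}.
FIRST(K S J g): take FIRST of each symbol in turn, carrying on past any symbol whose FIRST contains ε; result {d, g, h}.

{d, g, h}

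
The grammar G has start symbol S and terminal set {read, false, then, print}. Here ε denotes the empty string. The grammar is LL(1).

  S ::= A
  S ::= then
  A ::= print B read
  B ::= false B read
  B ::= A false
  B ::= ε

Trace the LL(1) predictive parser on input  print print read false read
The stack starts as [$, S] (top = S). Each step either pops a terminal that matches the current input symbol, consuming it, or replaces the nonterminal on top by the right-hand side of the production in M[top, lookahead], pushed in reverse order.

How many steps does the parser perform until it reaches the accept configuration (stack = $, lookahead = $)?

10

step 1: stack=$ S  input=print print read false read $  — expand S ::= A
step 2: stack=$ A  input=print print read false read $  — expand A ::= print B read
step 3: stack=$ read B print  input=print print read false read $  — match print
step 4: stack=$ read B  input=print read false read $  — expand B ::= A false
step 5: stack=$ read false A  input=print read false read $  — expand A ::= print B read
step 6: stack=$ read false read B print  input=print read false read $  — match print
step 7: stack=$ read false read B  input=read false read $  — expand B ::= ε
step 8: stack=$ read false read  input=read false read $  — match read
step 9: stack=$ read false  input=false read $  — match false
step 10: stack=$ read  input=read $  — match read
Accept reached after 10 steps.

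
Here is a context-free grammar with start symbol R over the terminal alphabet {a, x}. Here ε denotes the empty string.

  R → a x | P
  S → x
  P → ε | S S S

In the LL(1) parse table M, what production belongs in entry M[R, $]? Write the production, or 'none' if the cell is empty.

R → P

FIRST(S) = {x}
FIRST(P) = {ε, x}  (via S S S)
FIRST(R) = {ε, a, x}  (via P)
FOLLOW(R) includes $ since R is the start symbol.
FOLLOW(R): R appears on no right-hand side. Thus FOLLOW(R) = {$}.
For R → a x: FIRST(a x) = {a}, so it goes in M[R, t] for t ∈ {a}.
For R → P: FIRST(P) = {ε, x}, so it goes in M[R, t] for t ∈ {x}; since ε ∈ FIRST, also for every t ∈ FOLLOW(R) = {$}.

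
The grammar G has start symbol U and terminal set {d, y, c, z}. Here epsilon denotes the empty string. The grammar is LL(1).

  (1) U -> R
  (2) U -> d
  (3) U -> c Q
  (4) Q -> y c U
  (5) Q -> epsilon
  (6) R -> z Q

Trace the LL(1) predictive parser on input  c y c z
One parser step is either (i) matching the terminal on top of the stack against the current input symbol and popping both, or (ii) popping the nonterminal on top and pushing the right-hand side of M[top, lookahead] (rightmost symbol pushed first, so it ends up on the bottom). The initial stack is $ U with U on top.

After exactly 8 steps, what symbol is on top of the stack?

Q

     Stack    Input      Action
  1  $ U      c y c z $  expand U -> c Q
  2  $ Q c    c y c z $  match c
  3  $ Q      y c z $    expand Q -> y c U
  4  $ U c y  y c z $    match y
  5  $ U c    c z $      match c
  6  $ U      z $        expand U -> R
  7  $ R      z $        expand R -> z Q
  8  $ Q z    z $        match z
Stack after step 8: $ Q (top = Q).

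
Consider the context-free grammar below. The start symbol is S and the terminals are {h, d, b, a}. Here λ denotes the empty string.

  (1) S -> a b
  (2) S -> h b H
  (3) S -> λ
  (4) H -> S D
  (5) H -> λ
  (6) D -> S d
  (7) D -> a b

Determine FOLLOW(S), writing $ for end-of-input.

{$, a, d, h}

FIRST(S) = {λ, a, h}
FIRST(D) = {a, d, h}  (via S d)
FIRST(H) = {λ, a, d, h}  (via S D)
FOLLOW(S) includes $ since S is the start symbol.
FOLLOW(S): in H->S D, S is followed by D with FIRST {a, d, h}; in D->S d, S is followed by d with FIRST {d}. Thus FOLLOW(S) = {$, a, d, h}.
FOLLOW(H): in S->h b H, the suffix after H is empty, so FOLLOW(H) ⊇ FOLLOW(S) = {$, a, d, h}. Thus FOLLOW(H) = {$, a, d, h}.
FOLLOW(D): in H->S D, the suffix after D is empty, so FOLLOW(D) ⊇ FOLLOW(H) = {$, a, d, h}. Thus FOLLOW(D) = {$, a, d, h}.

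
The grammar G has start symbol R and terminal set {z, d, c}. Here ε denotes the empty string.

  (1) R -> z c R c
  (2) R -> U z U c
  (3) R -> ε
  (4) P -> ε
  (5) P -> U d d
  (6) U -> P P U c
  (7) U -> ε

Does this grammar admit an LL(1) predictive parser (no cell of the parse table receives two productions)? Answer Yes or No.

FIRST(R) = {ε, c, d, z}
FIRST(P) = {ε, c, d}
FIRST(U) = {ε, c, d}
FOLLOW(R) = {$, c}
FOLLOW(P) = {c, d}
FOLLOW(U) = {c, d, z}
Cell M[P, c] receives both P -> ε and P -> U d d — the grammar is not LL(1).

No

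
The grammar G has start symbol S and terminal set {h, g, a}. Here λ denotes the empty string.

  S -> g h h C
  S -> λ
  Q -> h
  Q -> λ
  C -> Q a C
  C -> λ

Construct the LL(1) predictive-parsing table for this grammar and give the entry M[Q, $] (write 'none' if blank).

FIRST(S): from S->g h h C we get {g}; from S->λ we get {λ}. So FIRST(S) = {λ, g}.
FIRST(Q): from Q->h we get {h}; from Q->λ we get {λ}. So FIRST(Q) = {λ, h}.
FIRST(C): from C->Q a C we get {a, h}; from C->λ we get {λ}. So FIRST(C) = {λ, a, h}.
FOLLOW(S) includes $ since S is the start symbol.
FOLLOW(Q): in C->Q a C, Q is followed by a C with FIRST {a}. Thus FOLLOW(Q) = {a}.
For Q -> h: FIRST(h) = {h}, so it goes in M[Q, t] for t ∈ {h}.
For Q -> λ: FIRST(λ) = {λ}, so it goes in M[Q, t] for t ∈ {}; since λ ∈ FIRST, also for every t ∈ FOLLOW(Q) = {a}.
None of these place a production in M[Q, $].

none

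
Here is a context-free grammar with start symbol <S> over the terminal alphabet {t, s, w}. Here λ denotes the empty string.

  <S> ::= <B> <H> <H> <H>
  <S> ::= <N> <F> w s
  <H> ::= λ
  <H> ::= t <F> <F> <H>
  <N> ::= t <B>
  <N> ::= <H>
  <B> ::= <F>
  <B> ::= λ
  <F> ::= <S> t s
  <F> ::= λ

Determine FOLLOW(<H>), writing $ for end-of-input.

FIRST(<H>): from <H>::=λ we get {λ}; from <H>::=t <F> <F> <H> we get {t}. So FIRST(<H>) = {λ, t}.
FIRST(<N>): from <N>::=t <B> we get {t}; from <N>::=<H> we get {λ, t}. So FIRST(<N>) = {λ, t}.
FIRST(<S>): from <S>::=<B> <H> <H> <H> we get {λ, t, w}; from <S>::=<N> <F> w s we get {t, w}. So FIRST(<S>) = {λ, t, w}.
FIRST(<F>): from <F>::=<S> t s we get {t, w}; from <F>::=λ we get {λ}. So FIRST(<F>) = {λ, t, w}.
FIRST(<B>): from <B>::=<F> we get {λ, t, w}; from <B>::=λ we get {λ}. So FIRST(<B>) = {λ, t, w}.
FOLLOW(<S>) includes $ since <S> is the start symbol.
FOLLOW(<S>): in <F>::=<S> t s, <S> is followed by t s with FIRST {t}. Thus FOLLOW(<S>) = {$, t}.
FOLLOW(<N>): in <S>::=<N> <F> w s, <N> is followed by <F> w s with FIRST {t, w}. Thus FOLLOW(<N>) = {t, w}.
FOLLOW(<H>): in <S>::=<B> <H> <H> <H> (occurrence 1), <H> is followed by <H> <H> with FIRST {λ, t}; in <S>::=<B> <H> <H> <H> (occurrence 1), the suffix after <H> is nullable, so FOLLOW(<H>) ⊇ FOLLOW(<S>) = {$, t}; in <S>::=<B> <H> <H> <H> (occurrence 2), <H> is followed by <H> with FIRST {λ, t}; in <S>::=<B> <H> <H> <H> (occurrence 2), the suffix after <H> is nullable, so FOLLOW(<H>) ⊇ FOLLOW(<S>) = {$, t}; in <S>::=<B> <H> <H> <H> (occurrence 3), the suffix after <H> is empty, so FOLLOW(<H>) ⊇ FOLLOW(<S>) = {$, t}; in <H>::=t <F> <F> <H>, the suffix after <H> is empty (adds nothing new); in <N>::=<H>, the suffix after <H> is empty, so FOLLOW(<H>) ⊇ FOLLOW(<N>) = {t, w}. Thus FOLLOW(<H>) = {$, t, w}.
FOLLOW(<B>): in <S>::=<B> <H> <H> <H>, <B> is followed by <H> <H> <H> with FIRST {λ, t}; in <S>::=<B> <H> <H> <H>, the suffix after <B> is nullable, so FOLLOW(<B>) ⊇ FOLLOW(<S>) = {$, t}; in <N>::=t <B>, the suffix after <B> is empty, so FOLLOW(<B>) ⊇ FOLLOW(<N>) = {t, w}. Thus FOLLOW(<B>) = {$, t, w}.
FOLLOW(<F>): in <S>::=<N> <F> w s, <F> is followed by w s with FIRST {w}; in <H>::=t <F> <F> <H> (occurrence 1), <F> is followed by <F> <H> with FIRST {λ, t, w}; in <H>::=t <F> <F> <H> (occurrence 1), the suffix after <F> is nullable, so FOLLOW(<F>) ⊇ FOLLOW(<H>) = {$, t, w}; in <H>::=t <F> <F> <H> (occurrence 2), <F> is followed by <H> with FIRST {λ, t}; in <H>::=t <F> <F> <H> (occurrence 2), the suffix after <F> is nullable, so FOLLOW(<F>) ⊇ FOLLOW(<H>) = {$, t, w}; in <B>::=<F>, the suffix after <F> is empty, so FOLLOW(<F>) ⊇ FOLLOW(<B>) = {$, t, w}. Thus FOLLOW(<F>) = {$, t, w}.

{$, t, w}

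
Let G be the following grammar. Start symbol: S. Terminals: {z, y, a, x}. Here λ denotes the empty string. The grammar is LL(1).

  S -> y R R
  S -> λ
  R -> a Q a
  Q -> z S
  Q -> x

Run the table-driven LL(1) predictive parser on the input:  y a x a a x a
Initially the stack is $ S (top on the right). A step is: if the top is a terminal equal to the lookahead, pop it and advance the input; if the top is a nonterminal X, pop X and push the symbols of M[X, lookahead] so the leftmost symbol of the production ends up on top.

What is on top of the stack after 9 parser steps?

Q

     Stack      Input            Action
  1  $ S        y a x a a x a $  expand S -> y R R
  2  $ R R y    y a x a a x a $  match y
  3  $ R R      a x a a x a $    expand R -> a Q a
  4  $ R a Q a  a x a a x a $    match a
  5  $ R a Q    x a a x a $      expand Q -> x
  6  $ R a x    x a a x a $      match x
  7  $ R a      a a x a $        match a
  8  $ R        a x a $          expand R -> a Q a
  9  $ a Q a    a x a $          match a
Stack after step 9: $ a Q (top = Q).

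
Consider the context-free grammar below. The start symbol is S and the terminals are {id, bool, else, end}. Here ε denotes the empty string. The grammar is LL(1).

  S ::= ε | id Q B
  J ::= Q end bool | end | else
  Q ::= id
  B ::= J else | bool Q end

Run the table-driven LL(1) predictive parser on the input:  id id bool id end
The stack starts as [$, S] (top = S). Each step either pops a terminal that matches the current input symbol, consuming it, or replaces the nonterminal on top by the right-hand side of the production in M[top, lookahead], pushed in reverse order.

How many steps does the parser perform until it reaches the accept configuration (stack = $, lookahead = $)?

9

step 1: stack=$ S  input=id id bool id end $  — expand S ::= id Q B
step 2: stack=$ B Q id  input=id id bool id end $  — match id
step 3: stack=$ B Q  input=id bool id end $  — expand Q ::= id
step 4: stack=$ B id  input=id bool id end $  — match id
step 5: stack=$ B  input=bool id end $  — expand B ::= bool Q end
step 6: stack=$ end Q bool  input=bool id end $  — match bool
step 7: stack=$ end Q  input=id end $  — expand Q ::= id
step 8: stack=$ end id  input=id end $  — match id
step 9: stack=$ end  input=end $  — match end
Accept reached after 9 steps.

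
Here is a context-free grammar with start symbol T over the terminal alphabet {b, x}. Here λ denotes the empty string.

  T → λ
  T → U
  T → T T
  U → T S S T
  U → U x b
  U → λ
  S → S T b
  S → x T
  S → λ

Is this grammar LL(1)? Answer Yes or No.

No

FIRST(T) = {λ, b, x}
FIRST(U) = {λ, b, x}
FIRST(S) = {λ, b, x}
FOLLOW(T) = {$, b, x}
FOLLOW(U) = {$, b, x}
FOLLOW(S) = {$, b, x}
Cell M[S, b] receives both S → S T b and S → λ — the grammar is not LL(1).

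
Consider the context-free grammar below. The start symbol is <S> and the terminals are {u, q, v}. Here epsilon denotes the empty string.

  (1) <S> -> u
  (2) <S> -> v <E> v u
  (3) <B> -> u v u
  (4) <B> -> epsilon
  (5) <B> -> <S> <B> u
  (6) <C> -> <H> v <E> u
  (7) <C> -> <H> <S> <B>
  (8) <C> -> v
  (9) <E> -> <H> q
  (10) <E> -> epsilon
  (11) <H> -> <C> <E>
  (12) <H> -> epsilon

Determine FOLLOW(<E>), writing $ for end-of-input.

{q, u, v}

FIRST(<S>) = {u, v}
FIRST(<B>) = {epsilon, u, v}  (via <S> <B> u)
FIRST(<C>) = {u, v}  (via <H> v <E> u, <H> <S> <B>)
FIRST(<H>) = {epsilon, u, v}  (via <C> <E>)
FIRST(<E>) = {epsilon, q, u, v}  (via <H> q)
FOLLOW(<S>) includes $ since <S> is the start symbol.
FOLLOW(<H>): in <C>-><H> v <E> u, <H> is followed by v <E> u with FIRST {v}; in <C>-><H> <S> <B>, <H> is followed by <S> <B> with FIRST {u, v}; in <E>-><H> q, <H> is followed by q with FIRST {q}. Thus FOLLOW(<H>) = {q, u, v}.
FOLLOW(<C>): in <H>-><C> <E>, <C> is followed by <E> with FIRST {epsilon, q, u, v}; in <H>-><C> <E>, the suffix after <C> is nullable, so FOLLOW(<C>) ⊇ FOLLOW(<H>) = {q, u, v}. Thus FOLLOW(<C>) = {q, u, v}.
FOLLOW(<S>): in <B>-><S> <B> u, <S> is followed by <B> u with FIRST {u, v}; in <C>-><H> <S> <B>, <S> is followed by <B> with FIRST {epsilon, u, v}; in <C>-><H> <S> <B>, the suffix after <S> is nullable, so FOLLOW(<S>) ⊇ FOLLOW(<C>) = {q, u, v}. Thus FOLLOW(<S>) = {$, q, u, v}.
FOLLOW(<B>): in <B>-><S> <B> u, <B> is followed by u with FIRST {u}; in <C>-><H> <S> <B>, the suffix after <B> is empty, so FOLLOW(<B>) ⊇ FOLLOW(<C>) = {q, u, v}. Thus FOLLOW(<B>) = {q, u, v}.
FOLLOW(<E>): in <S>->v <E> v u, <E> is followed by v u with FIRST {v}; in <C>-><H> v <E> u, <E> is followed by u with FIRST {u}; in <H>-><C> <E>, the suffix after <E> is empty, so FOLLOW(<E>) ⊇ FOLLOW(<H>) = {q, u, v}. Thus FOLLOW(<E>) = {q, u, v}.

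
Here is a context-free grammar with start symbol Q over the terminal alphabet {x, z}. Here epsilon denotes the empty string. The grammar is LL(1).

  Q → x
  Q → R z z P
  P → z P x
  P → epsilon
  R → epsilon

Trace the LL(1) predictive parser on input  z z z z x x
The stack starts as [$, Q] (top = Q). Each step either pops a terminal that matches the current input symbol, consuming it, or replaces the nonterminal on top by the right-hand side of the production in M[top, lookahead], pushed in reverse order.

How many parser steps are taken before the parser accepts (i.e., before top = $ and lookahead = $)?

11

step 1: stack=$ Q  input=z z z z x x $  — expand Q → R z z P
step 2: stack=$ P z z R  input=z z z z x x $  — expand R → epsilon
step 3: stack=$ P z z  input=z z z z x x $  — match z
step 4: stack=$ P z  input=z z z x x $  — match z
step 5: stack=$ P  input=z z x x $  — expand P → z P x
step 6: stack=$ x P z  input=z z x x $  — match z
step 7: stack=$ x P  input=z x x $  — expand P → z P x
step 8: stack=$ x x P z  input=z x x $  — match z
step 9: stack=$ x x P  input=x x $  — expand P → epsilon
step 10: stack=$ x x  input=x x $  — match x
step 11: stack=$ x  input=x $  — match x
Accept reached after 11 steps.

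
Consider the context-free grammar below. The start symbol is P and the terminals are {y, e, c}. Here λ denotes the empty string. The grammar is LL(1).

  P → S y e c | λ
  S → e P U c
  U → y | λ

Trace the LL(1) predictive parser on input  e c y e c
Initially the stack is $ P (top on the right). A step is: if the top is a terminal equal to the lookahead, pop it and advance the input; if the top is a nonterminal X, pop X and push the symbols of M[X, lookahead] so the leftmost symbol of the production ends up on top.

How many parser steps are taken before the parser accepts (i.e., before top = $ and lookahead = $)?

step 1: stack=$ P  input=e c y e c $  — expand P → S y e c
step 2: stack=$ c e y S  input=e c y e c $  — expand S → e P U c
step 3: stack=$ c e y c U P e  input=e c y e c $  — match e
step 4: stack=$ c e y c U P  input=c y e c $  — expand P → λ
step 5: stack=$ c e y c U  input=c y e c $  — expand U → λ
step 6: stack=$ c e y c  input=c y e c $  — match c
step 7: stack=$ c e y  input=y e c $  — match y
step 8: stack=$ c e  input=e c $  — match e
step 9: stack=$ c  input=c $  — match c
Accept reached after 9 steps.

9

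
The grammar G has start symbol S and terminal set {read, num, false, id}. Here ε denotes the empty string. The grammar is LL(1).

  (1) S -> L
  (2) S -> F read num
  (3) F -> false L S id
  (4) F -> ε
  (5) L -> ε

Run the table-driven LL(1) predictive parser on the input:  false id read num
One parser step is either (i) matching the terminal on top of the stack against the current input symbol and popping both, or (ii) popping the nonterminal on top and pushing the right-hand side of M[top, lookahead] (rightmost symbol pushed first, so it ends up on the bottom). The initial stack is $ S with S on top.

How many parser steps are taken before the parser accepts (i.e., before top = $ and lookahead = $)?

9

     Stack                    Input                Action
  1  $ S                      false id read num $  expand S -> F read num
  2  $ num read F             false id read num $  expand F -> false L S id
  3  $ num read id S L false  false id read num $  match false
  4  $ num read id S L        id read num $        expand L -> ε
  5  $ num read id S          id read num $        expand S -> L
  6  $ num read id L          id read num $        expand L -> ε
  7  $ num read id            id read num $        match id
  8  $ num read               read num $           match read
  9  $ num                    num $                match num
Accept reached after 9 steps.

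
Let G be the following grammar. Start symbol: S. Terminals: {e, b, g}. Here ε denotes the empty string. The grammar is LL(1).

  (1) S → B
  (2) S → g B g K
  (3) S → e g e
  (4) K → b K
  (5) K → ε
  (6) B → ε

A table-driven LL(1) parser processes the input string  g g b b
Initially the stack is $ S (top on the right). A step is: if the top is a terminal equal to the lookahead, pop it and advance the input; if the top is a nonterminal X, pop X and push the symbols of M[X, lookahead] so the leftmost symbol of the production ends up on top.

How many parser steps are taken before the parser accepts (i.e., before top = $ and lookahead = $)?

9

     Stack      Input      Action
  1  $ S        g g b b $  expand S → g B g K
  2  $ K g B g  g g b b $  match g
  3  $ K g B    g b b $    expand B → ε
  4  $ K g      g b b $    match g
  5  $ K        b b $      expand K → b K
  6  $ K b      b b $      match b
  7  $ K        b $        expand K → b K
  8  $ K b      b $        match b
  9  $ K        $          expand K → ε
Accept reached after 9 steps.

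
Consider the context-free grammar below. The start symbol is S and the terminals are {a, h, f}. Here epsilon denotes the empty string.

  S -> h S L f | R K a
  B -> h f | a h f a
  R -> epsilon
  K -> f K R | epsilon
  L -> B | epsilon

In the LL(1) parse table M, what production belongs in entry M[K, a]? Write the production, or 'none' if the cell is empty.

FIRST(B) = {a, h}
FIRST(R) = {epsilon}
FIRST(K) = {epsilon, f}
FIRST(S) = {a, f, h}  (via R K a)
FIRST(L) = {epsilon, a, h}  (via B)
FOLLOW(S) includes $ since S is the start symbol.
FOLLOW(K): in S->R K a, K is followed by a with FIRST {a}; in K->f K R, K is followed by R with FIRST {epsilon}; in K->f K R, the suffix after K is nullable (adds nothing new). Thus FOLLOW(K) = {a}.
For K -> f K R: FIRST(f K R) = {f}, so it goes in M[K, t] for t ∈ {f}.
For K -> epsilon: FIRST(epsilon) = {epsilon}, so it goes in M[K, t] for t ∈ {}; since epsilon ∈ FIRST, also for every t ∈ FOLLOW(K) = {a}.

K -> epsilon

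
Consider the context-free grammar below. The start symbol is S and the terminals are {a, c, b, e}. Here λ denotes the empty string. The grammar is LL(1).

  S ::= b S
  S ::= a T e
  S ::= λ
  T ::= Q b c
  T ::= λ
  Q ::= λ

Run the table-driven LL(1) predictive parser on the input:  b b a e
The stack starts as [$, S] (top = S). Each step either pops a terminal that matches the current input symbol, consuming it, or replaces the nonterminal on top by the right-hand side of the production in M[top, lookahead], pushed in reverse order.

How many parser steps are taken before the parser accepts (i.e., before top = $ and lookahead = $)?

step 1: stack=$ S  input=b b a e $  — expand S ::= b S
step 2: stack=$ S b  input=b b a e $  — match b
step 3: stack=$ S  input=b a e $  — expand S ::= b S
step 4: stack=$ S b  input=b a e $  — match b
step 5: stack=$ S  input=a e $  — expand S ::= a T e
step 6: stack=$ e T a  input=a e $  — match a
step 7: stack=$ e T  input=e $  — expand T ::= λ
step 8: stack=$ e  input=e $  — match e
Accept reached after 8 steps.

8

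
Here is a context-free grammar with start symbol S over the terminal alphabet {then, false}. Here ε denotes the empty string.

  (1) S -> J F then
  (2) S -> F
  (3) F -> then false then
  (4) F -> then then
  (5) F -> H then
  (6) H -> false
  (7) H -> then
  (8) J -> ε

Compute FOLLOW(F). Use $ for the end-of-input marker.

FIRST(H) = {false, then}
FIRST(J) = {ε}
FIRST(F) = {false, then}  (via H then)
FIRST(S) = {false, then}  (via J F then, F)
FOLLOW(S) includes $ since S is the start symbol.
FOLLOW(S): S appears on no right-hand side. Thus FOLLOW(S) = {$}.
FOLLOW(F): in S->J F then, F is followed by then with FIRST {then}; in S->F, the suffix after F is empty, so FOLLOW(F) ⊇ FOLLOW(S) = {$}. Thus FOLLOW(F) = {$, then}.
FOLLOW(H): in F->H then, H is followed by then with FIRST {then}. Thus FOLLOW(H) = {then}.
FOLLOW(J): in S->J F then, J is followed by F then with FIRST {false, then}. Thus FOLLOW(J) = {false, then}.

{$, then}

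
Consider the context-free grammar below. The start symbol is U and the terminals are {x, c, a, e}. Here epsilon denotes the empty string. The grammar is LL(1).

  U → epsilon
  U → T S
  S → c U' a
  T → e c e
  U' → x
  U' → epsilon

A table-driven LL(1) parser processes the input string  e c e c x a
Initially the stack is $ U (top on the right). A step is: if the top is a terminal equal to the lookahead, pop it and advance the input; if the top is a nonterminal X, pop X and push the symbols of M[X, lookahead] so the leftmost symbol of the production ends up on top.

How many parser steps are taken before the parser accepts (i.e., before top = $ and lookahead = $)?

10

      Stack      Input          Action
   1  $ U        e c e c x a $  expand U → T S
   2  $ S T      e c e c x a $  expand T → e c e
   3  $ S e c e  e c e c x a $  match e
   4  $ S e c    c e c x a $    match c
   5  $ S e      e c x a $      match e
   6  $ S        c x a $        expand S → c U' a
   7  $ a U' c   c x a $        match c
   8  $ a U'     x a $          expand U' → x
   9  $ a x      x a $          match x
  10  $ a        a $            match a
Accept reached after 10 steps.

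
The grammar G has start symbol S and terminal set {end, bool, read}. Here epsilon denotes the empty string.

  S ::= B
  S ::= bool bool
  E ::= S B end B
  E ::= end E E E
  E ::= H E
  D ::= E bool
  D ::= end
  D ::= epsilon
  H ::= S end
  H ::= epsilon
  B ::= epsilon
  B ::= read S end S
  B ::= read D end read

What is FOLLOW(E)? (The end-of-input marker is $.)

{bool, end, read}

FIRST(B) = {epsilon, read}
FIRST(S) = {epsilon, bool, read}  (via B)
FIRST(H) = {epsilon, bool, end, read}  (via S end)
FIRST(E) = {bool, end, read}  (via S B end B, H E)
FIRST(D) = {epsilon, bool, end, read}  (via E bool)
FOLLOW(S) includes $ since S is the start symbol.
FOLLOW(E): in E::=end E E E (occurrence 1), E is followed by E E with FIRST {bool, end, read}; in E::=end E E E (occurrence 2), E is followed by E with FIRST {bool, end, read}; in E::=end E E E (occurrence 3), the suffix after E is empty (adds nothing new); in E::=H E, the suffix after E is empty (adds nothing new); in D::=E bool, E is followed by bool with FIRST {bool}. Thus FOLLOW(E) = {bool, end, read}.
FOLLOW(D): in B::=read D end read, D is followed by end read with FIRST {end}. Thus FOLLOW(D) = {end}.
FOLLOW(H): in E::=H E, H is followed by E with FIRST {bool, end, read}. Thus FOLLOW(H) = {bool, end, read}.
FOLLOW(S): in E::=S B end B, S is followed by B end B with FIRST {end, read}; in H::=S end, S is followed by end with FIRST {end}; in B::=read S end S (occurrence 1), S is followed by end S with FIRST {end}; in B::=read S end S (occurrence 2), the suffix after S is empty, so FOLLOW(S) ⊇ FOLLOW(B) = {$, bool, end, read}. Thus FOLLOW(S) = {$, bool, end, read}.
FOLLOW(B): in S::=B, the suffix after B is empty, so FOLLOW(B) ⊇ FOLLOW(S) = {$, bool, end, read}; in E::=S B end B (occurrence 1), B is followed by end B with FIRST {end}; in E::=S B end B (occurrence 2), the suffix after B is empty, so FOLLOW(B) ⊇ FOLLOW(E) = {bool, end, read}. Thus FOLLOW(B) = {$, bool, end, read}.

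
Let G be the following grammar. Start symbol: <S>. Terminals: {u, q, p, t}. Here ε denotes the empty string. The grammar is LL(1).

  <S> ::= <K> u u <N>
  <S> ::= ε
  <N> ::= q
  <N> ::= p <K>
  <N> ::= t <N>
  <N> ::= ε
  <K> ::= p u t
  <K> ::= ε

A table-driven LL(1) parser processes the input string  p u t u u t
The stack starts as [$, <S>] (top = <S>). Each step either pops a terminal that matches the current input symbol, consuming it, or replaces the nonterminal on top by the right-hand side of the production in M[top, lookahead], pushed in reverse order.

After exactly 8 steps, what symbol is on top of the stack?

     Stack            Input          Action
  1  $ <S>            p u t u u t $  expand <S> ::= <K> u u <N>
  2  $ <N> u u <K>    p u t u u t $  expand <K> ::= p u t
  3  $ <N> u u t u p  p u t u u t $  match p
  4  $ <N> u u t u    u t u u t $    match u
  5  $ <N> u u t      t u u t $      match t
  6  $ <N> u u        u u t $        match u
  7  $ <N> u          u t $          match u
  8  $ <N>            t $            expand <N> ::= t <N>
Stack after step 8: $ <N> t (top = t).

t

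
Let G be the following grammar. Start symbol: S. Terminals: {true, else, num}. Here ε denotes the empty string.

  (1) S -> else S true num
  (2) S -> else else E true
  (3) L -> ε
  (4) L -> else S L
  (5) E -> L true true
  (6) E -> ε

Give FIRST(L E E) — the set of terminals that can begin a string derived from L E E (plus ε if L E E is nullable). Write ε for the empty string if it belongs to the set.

{ε, else, true}

FIRST(S): from S->else S true num we get {else}; from S->else else E true we get {else}. So FIRST(S) = {else}.
FIRST(L): from L->ε we get {ε}; from L->else S L we get {else}. So FIRST(L) = {ε, else}.
FIRST(E): from E->L true true we get {else, true}; from E->ε we get {ε}. So FIRST(E) = {ε, else, true}.
FIRST(L E E): take FIRST of each symbol in turn, carrying on past any symbol whose FIRST contains ε; result {ε, else, true}.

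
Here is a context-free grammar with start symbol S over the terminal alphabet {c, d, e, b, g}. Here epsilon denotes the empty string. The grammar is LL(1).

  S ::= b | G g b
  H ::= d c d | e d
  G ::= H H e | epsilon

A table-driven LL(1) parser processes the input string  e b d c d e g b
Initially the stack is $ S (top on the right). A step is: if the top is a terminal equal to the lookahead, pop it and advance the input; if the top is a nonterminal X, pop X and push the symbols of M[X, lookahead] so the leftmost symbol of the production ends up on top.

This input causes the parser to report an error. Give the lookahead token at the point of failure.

b

     Stack          Input              Action
  1  $ S            e b d c d e g b $  expand S ::= G g b
  2  $ b g G        e b d c d e g b $  expand G ::= H H e
  3  $ b g e H H    e b d c d e g b $  expand H ::= e d
  4  $ b g e H d e  e b d c d e g b $  match e
  5  $ b g e H d    b d c d e g b $    error: top is terminal d but lookahead is b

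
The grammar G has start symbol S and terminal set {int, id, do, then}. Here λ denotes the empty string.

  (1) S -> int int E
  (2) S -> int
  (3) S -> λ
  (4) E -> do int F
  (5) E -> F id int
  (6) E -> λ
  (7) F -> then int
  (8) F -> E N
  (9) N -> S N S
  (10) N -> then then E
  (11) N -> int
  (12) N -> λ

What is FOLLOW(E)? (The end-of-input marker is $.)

{$, id, int, then}

FIRST(S) = {λ, int}
FIRST(N) = {λ, int, then}  (via S N S)
FIRST(E) = {λ, do, id, int, then}  (via F id int)
FIRST(F) = {λ, do, id, int, then}  (via E N)
FOLLOW(S) includes $ since S is the start symbol.
FOLLOW(S): in N->S N S (occurrence 1), S is followed by N S with FIRST {λ, int, then}; in N->S N S (occurrence 1), the suffix after S is nullable, so FOLLOW(S) ⊇ FOLLOW(N) = {$, id, int, then}; in N->S N S (occurrence 2), the suffix after S is empty, so FOLLOW(S) ⊇ FOLLOW(N) = {$, id, int, then}. Thus FOLLOW(S) = {$, id, int, then}.
FOLLOW(E): in S->int int E, the suffix after E is empty, so FOLLOW(E) ⊇ FOLLOW(S) = {$, id, int, then}; in F->E N, E is followed by N with FIRST {λ, int, then}; in F->E N, the suffix after E is nullable, so FOLLOW(E) ⊇ FOLLOW(F) = {$, id, int, then}; in N->then then E, the suffix after E is empty, so FOLLOW(E) ⊇ FOLLOW(N) = {$, id, int, then}. Thus FOLLOW(E) = {$, id, int, then}.
FOLLOW(F): in E->do int F, the suffix after F is empty, so FOLLOW(F) ⊇ FOLLOW(E) = {$, id, int, then}; in E->F id int, F is followed by id int with FIRST {id}. Thus FOLLOW(F) = {$, id, int, then}.
FOLLOW(N): in F->E N, the suffix after N is empty, so FOLLOW(N) ⊇ FOLLOW(F) = {$, id, int, then}; in N->S N S, N is followed by S with FIRST {λ, int}; in N->S N S, the suffix after N is nullable (adds nothing new). Thus FOLLOW(N) = {$, id, int, then}.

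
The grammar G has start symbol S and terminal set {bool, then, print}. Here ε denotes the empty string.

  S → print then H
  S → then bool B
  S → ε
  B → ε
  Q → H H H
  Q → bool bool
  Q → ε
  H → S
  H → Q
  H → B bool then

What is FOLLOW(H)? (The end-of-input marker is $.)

{$, bool, print, then}

FIRST(S) = {ε, print, then}
FIRST(B) = {ε}
FIRST(Q) = {ε, bool, print, then}  (via H H H)
FIRST(H) = {ε, bool, print, then}  (via S, Q, B bool then)
FOLLOW(S) includes $ since S is the start symbol.
FOLLOW(S): in H→S, the suffix after S is empty, so FOLLOW(S) ⊇ FOLLOW(H) = {$, bool, print, then}. Thus FOLLOW(S) = {$, bool, print, then}.
FOLLOW(B): in S→then bool B, the suffix after B is empty, so FOLLOW(B) ⊇ FOLLOW(S) = {$, bool, print, then}; in H→B bool then, B is followed by bool then with FIRST {bool}. Thus FOLLOW(B) = {$, bool, print, then}.
FOLLOW(Q): in H→Q, the suffix after Q is empty, so FOLLOW(Q) ⊇ FOLLOW(H) = {$, bool, print, then}. Thus FOLLOW(Q) = {$, bool, print, then}.
FOLLOW(H): in S→print then H, the suffix after H is empty, so FOLLOW(H) ⊇ FOLLOW(S) = {$, bool, print, then}; in Q→H H H (occurrence 1), H is followed by H H with FIRST {ε, bool, print, then}; in Q→H H H (occurrence 1), the suffix after H is nullable, so FOLLOW(H) ⊇ FOLLOW(Q) = {$, bool, print, then}; in Q→H H H (occurrence 2), H is followed by H with FIRST {ε, bool, print, then}; in Q→H H H (occurrence 2), the suffix after H is nullable, so FOLLOW(H) ⊇ FOLLOW(Q) = {$, bool, print, then}; in Q→H H H (occurrence 3), the suffix after H is empty, so FOLLOW(H) ⊇ FOLLOW(Q) = {$, bool, print, then}. Thus FOLLOW(H) = {$, bool, print, then}.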